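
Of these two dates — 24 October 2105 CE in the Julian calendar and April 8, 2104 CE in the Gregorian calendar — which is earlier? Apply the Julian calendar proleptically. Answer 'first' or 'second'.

Converting both to JDN: 2490206 vs 2489628; the smaller is the second.

second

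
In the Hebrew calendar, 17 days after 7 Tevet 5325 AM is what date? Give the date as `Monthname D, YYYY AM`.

Tevet 24, 5325 AM

Counting 17 days forward from JDN 2292654 reaches JDN 2292671, which is Tevet 24, 5325 AM.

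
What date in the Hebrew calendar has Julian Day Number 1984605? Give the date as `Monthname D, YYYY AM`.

Av 22, 4481 AM

JDN 1984605 is 25 July 721 in the proleptic Gregorian calendar.
In the Hebrew calendar that day is Av 22, 4481 AM.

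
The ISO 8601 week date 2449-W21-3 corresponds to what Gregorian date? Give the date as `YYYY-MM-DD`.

ISO week 1 of 2449 is the week containing the first Thursday of 2449.
Week 21, day 3 (Wednesday) lands on 2449-05-26.

2449-05-26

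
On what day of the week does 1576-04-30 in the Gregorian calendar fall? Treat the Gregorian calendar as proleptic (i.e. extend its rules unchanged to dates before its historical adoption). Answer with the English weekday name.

Friday

2296802 ≡ 4 (mod 7); counting from Monday = 0 gives Friday.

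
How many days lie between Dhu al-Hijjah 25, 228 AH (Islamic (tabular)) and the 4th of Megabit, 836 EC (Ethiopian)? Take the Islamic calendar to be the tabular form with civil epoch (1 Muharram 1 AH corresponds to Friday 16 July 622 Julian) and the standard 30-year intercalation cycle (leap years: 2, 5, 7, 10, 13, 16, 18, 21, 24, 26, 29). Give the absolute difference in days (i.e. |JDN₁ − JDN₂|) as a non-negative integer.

JDN of the first date = 2029230.
JDN of the second date = 2029388.
|2029388 − 2029230| = 158.

158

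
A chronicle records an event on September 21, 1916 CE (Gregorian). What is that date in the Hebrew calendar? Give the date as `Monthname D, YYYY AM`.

Elul 23, 5676 AM

Both dates share Julian Day Number 2421128; in the Hebrew calendar that is 23 Elul 5676 AM.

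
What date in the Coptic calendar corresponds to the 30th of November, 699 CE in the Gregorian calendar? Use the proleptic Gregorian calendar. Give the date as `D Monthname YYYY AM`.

Julian Day Number of the source date = 1976698.
Converting JDN 1976698 to the Coptic calendar gives 30 Hathor 416 AM.

30 Hathor 416 AM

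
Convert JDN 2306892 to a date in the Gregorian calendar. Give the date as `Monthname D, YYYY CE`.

Counting from JDN 2299161 = 15 Oct 1582 gives an offset of 7731 days.

December 15, 1603 CE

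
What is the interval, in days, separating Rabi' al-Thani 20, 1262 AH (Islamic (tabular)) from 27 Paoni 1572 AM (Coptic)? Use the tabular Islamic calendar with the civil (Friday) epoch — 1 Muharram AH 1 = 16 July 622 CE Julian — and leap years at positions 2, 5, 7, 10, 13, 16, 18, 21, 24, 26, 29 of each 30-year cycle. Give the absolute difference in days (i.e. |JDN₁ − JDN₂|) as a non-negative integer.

3730

First date → JDN 2395404; second date → JDN 2399134.
The interval is |2395404 − 2399134| = 3730 days.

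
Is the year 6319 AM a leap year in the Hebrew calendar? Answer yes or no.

Hebrew year 6319 is year 11 of its 19-year Metonic cycle; leap years are at positions 3, 6, 8, 11, 14, 17, 19, so it is a leap year (13 months).

yes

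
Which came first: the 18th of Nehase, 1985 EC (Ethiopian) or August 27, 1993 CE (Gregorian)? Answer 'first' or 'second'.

first

The two dates have Julian Day Numbers 2449224 and 2449227 respectively.
Since 2449224 < 2449227, the first date comes first.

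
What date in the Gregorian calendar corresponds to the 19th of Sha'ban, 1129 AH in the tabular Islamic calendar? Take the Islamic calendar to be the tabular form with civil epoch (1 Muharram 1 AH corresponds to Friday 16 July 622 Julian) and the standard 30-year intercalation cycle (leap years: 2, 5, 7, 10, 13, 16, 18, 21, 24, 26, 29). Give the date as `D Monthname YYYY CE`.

Both dates share Julian Day Number 2348391; in the Gregorian calendar that is 29 July 1717 CE.

29 July 1717 CE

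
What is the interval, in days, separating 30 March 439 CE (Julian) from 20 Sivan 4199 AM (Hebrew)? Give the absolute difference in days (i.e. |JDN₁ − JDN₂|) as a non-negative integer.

80

First date → JDN 1881491; second date → JDN 1881571.
The interval is |1881491 − 1881571| = 80 days.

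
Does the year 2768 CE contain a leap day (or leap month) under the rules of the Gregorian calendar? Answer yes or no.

yes

2768 is divisible by 4 and not by 100, so it is a leap year.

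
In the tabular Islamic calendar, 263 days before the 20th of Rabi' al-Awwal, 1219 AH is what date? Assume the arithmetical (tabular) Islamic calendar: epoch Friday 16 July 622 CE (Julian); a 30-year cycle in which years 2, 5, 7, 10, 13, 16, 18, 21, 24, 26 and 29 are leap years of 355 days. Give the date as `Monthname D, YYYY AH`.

Counting 263 days back from JDN 2380137 reaches JDN 2379874, which is Jumada al-Thani 23, 1218 AH.

Jumada al-Thani 23, 1218 AH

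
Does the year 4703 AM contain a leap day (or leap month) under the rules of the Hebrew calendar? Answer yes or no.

no

Hebrew year 4703 is year 10 of its 19-year Metonic cycle; leap years are at positions 3, 6, 8, 11, 14, 17, 19, so it is a common year (12 months).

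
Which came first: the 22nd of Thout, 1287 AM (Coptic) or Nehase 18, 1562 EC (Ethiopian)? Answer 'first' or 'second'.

The two dates have Julian Day Numbers 2294762 and 2294723 respectively.
Since 2294723 < 2294762, the second date comes first.

second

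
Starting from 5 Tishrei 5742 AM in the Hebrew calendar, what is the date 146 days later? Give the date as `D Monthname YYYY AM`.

JDN of 5 Tishrei 5742 AM = 2444881.
2444881 + 146 = 2445027.
JDN 2445027 in the Hebrew calendar is 3 Adar 5742 AM.

3 Adar 5742 AM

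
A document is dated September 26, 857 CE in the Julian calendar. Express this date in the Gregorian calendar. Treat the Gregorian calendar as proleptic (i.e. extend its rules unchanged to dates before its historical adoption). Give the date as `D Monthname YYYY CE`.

30 September 857 CE

At this point the Julian calendar is 4 days behind the Gregorian.
26 September 857 Julian + 4 days → 30 September 857 Gregorian.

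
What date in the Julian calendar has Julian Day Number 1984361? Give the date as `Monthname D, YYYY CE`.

November 19, 720 CE

The proleptic Gregorian equivalent of JDN 1984361 is 23 November 720.
In the Julian calendar that day is November 19, 720 CE.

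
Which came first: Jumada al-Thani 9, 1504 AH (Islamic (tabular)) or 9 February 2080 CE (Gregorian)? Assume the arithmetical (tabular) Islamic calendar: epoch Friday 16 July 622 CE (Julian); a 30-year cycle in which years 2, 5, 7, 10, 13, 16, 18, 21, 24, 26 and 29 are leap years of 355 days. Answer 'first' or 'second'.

second

The two dates have Julian Day Numbers 2481209 and 2480804 respectively.
Since 2480804 < 2481209, the second date comes first.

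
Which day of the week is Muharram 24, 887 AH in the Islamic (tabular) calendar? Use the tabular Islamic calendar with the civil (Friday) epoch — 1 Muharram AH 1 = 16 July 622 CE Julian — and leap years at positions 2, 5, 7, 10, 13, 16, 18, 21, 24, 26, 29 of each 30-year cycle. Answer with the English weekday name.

In the proleptic Gregorian calendar this is 24 March 1482 (JDN 2262432).
Since JDN mod 7 = 4 (0 = Monday), the day is Friday.

Friday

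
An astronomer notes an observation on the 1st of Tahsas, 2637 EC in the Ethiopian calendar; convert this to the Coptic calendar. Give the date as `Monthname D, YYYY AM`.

The source date corresponds to 15 December 2644 in the Gregorian calendar (JDN 2687110).
That day falls on 1 Koiak 2361 AM in the Coptic calendar.

Koiak 1, 2361 AM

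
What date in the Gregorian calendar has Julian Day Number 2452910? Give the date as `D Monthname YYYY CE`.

27 September 2003 CE

JDN 2451545 is 1 Jan 2000; 2452910 is +1365 days from there.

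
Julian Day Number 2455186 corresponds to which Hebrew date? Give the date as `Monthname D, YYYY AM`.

Tevet 3, 5770 AM

The Gregorian equivalent of JDN 2455186 is 20 December 2009.
In the Hebrew calendar that day is Tevet 3, 5770 AM.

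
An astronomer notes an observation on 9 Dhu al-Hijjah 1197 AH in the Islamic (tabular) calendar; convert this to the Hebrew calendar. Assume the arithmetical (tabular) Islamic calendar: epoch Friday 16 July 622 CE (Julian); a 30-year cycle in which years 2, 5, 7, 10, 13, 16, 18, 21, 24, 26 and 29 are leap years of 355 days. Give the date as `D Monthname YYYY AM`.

Both dates share Julian Day Number 2372596; in the Hebrew calendar that is 10 Cheshvan 5544 AM.

10 Cheshvan 5544 AM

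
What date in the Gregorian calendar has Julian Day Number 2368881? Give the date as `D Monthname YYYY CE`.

3 September 1773 CE

Counting from JDN 2299161 = 15 Oct 1582 gives an offset of 69720 days.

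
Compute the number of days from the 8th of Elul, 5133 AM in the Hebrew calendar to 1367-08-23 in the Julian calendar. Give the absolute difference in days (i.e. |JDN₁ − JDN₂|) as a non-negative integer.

JDN of the first date = 2222786.
JDN of the second date = 2220589.
|2220589 − 2222786| = 2197.

2197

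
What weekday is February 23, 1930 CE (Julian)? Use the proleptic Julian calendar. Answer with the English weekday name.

Saturday

Equivalently 8 March 1930 Gregorian, JDN 2426044.
2426044 ≡ 5 (mod 7); counting from Monday = 0 gives Saturday.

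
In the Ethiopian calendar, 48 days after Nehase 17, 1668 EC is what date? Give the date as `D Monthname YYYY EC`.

30 Meskerem 1669 EC

JDN of Nehase 17, 1668 EC = 2333439.
2333439 + 48 = 2333487.
JDN 2333487 in the Ethiopian calendar is 30 Meskerem 1669 EC.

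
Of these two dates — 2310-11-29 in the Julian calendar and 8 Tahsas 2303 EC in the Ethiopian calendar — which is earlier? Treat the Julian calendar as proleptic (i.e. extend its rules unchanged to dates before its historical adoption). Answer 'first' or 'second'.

Converting both to JDN: 2565118 vs 2565123; the smaller is the first.

first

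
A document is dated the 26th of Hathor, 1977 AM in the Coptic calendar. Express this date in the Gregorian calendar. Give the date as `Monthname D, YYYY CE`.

Julian Day Number of the source date = 2546849.
Converting JDN 2546849 to the Gregorian calendar gives 7 December 2260 CE.

December 7, 2260 CE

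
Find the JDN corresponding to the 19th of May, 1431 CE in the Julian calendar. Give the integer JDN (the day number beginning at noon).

2243869

In the proleptic Gregorian calendar the same day is 28 May 1431.
JDN 2299161 is 15 October 1582 CE (Gregorian); the target day is −55292 days from there, so JDN = 2243869.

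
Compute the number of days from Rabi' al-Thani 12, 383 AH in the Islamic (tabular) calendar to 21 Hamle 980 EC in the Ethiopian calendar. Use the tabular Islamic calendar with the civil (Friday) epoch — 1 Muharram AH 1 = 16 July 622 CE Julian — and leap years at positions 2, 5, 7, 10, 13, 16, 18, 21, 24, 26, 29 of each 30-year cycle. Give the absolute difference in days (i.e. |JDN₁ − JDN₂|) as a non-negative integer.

JDN of the first date = 2083908.
JDN of the second date = 2082121.
|2082121 − 2083908| = 1787.

1787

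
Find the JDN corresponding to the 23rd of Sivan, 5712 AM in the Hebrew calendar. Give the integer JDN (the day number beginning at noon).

Equivalently 16 June 1952 (Gregorian).
JDN 2299161 is 15 October 1582 CE (Gregorian); the target day is +135019 days from there, so JDN = 2434180.

2434180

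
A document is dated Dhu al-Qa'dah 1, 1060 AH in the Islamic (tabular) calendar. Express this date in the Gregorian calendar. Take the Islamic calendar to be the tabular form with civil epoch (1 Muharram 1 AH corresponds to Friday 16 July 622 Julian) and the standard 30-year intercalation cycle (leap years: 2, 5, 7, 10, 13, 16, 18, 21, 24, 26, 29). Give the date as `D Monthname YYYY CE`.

26 October 1650 CE

Julian Day Number of the source date = 2324009.
Converting JDN 2324009 to the Gregorian calendar gives 26 October 1650 CE.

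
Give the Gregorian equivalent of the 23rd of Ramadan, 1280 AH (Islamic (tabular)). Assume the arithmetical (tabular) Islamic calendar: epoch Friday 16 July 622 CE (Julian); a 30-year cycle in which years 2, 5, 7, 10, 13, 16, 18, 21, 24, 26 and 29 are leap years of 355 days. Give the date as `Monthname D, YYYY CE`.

March 2, 1864 CE

Julian Day Number of the source date = 2401933.
Converting JDN 2401933 to the Gregorian calendar gives 2 March 1864 CE.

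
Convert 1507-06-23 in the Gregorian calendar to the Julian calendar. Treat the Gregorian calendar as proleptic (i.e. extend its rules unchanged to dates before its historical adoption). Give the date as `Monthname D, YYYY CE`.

At this point the Julian calendar is 10 days behind the Gregorian.
23 June 1507 Gregorian − 10 days → 13 June 1507 Julian.

June 13, 1507 CE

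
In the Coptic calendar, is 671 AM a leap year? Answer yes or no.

yes

671 mod 4 = 3; in the Coptic calendar a year is leap when year mod 4 = 3, so it is a leap year.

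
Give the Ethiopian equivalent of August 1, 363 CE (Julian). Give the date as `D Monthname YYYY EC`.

8 Nehase 355 EC

The source date corresponds to 2 August 363 in the proleptic Gregorian calendar (JDN 1853856).
That day falls on 8 Nehase 355 EC in the Ethiopian calendar.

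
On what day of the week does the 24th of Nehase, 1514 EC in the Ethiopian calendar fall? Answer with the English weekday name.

In the proleptic Gregorian calendar this is 27 August 1522 (JDN 2277197).
Since JDN mod 7 = 6 (0 = Monday), the day is Sunday.

Sunday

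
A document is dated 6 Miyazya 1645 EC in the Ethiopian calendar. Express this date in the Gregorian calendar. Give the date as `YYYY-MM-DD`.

Both dates share Julian Day Number 2324907; in the Gregorian calendar that is 11 April 1653 CE.

1653-04-11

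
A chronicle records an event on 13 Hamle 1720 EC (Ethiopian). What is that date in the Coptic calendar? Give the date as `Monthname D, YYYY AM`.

Julian Day Number of the source date = 2352398.
Converting JDN 2352398 to the Coptic calendar gives 13 Epip 1444 AM.

Epip 13, 1444 AM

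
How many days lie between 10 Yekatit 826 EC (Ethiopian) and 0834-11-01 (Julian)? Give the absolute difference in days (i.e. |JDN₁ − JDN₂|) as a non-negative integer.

270

First date → JDN 2025711; second date → JDN 2025981.
The interval is |2025711 − 2025981| = 270 days.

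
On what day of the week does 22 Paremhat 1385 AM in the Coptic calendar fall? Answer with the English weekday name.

Thursday

Equivalently 28 March 1669 Gregorian, JDN 2330737.
Since JDN mod 7 = 3 (0 = Monday), the day is Thursday.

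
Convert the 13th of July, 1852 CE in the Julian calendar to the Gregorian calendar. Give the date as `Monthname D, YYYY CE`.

July 25, 1852 CE

For dates in this range the Gregorian date is 12 days ahead of the Julian.
13 July 1852 Julian + 12 days → 25 July 1852 Gregorian.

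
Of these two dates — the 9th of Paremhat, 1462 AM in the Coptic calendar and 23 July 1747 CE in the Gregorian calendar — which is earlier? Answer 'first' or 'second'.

Converting both to JDN: 2358848 vs 2359342; the smaller is the first.

first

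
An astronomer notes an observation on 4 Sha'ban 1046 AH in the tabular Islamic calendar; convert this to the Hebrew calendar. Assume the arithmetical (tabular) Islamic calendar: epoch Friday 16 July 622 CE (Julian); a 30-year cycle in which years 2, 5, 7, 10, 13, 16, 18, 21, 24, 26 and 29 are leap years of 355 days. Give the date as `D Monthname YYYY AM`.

5 Tevet 5397 AM

Julian Day Number of the source date = 2318963.
Converting JDN 2318963 to the Hebrew calendar gives 5 Tevet 5397 AM.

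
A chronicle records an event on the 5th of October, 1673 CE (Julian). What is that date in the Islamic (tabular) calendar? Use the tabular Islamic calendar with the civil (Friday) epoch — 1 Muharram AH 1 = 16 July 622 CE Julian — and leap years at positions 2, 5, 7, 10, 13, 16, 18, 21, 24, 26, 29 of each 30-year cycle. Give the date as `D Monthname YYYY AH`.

4 Rajab 1084 AH

The source date corresponds to 15 October 1673 in the Gregorian calendar (JDN 2332399).
That day falls on 4 Rajab 1084 AH in the tabular Islamic calendar.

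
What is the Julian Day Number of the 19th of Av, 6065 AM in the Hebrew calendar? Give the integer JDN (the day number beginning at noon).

Equivalently 11 August 2305 (Gregorian).
JDN 2451545 is 1 January 2000 CE (Gregorian); the target day is +111621 days from there, so JDN = 2563166.

2563166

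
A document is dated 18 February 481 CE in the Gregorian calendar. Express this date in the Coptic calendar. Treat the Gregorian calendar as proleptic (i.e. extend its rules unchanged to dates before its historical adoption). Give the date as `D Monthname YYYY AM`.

23 Meshir 197 AM

Julian Day Number of the source date = 1896791.
Converting JDN 1896791 to the Coptic calendar gives 23 Meshir 197 AM.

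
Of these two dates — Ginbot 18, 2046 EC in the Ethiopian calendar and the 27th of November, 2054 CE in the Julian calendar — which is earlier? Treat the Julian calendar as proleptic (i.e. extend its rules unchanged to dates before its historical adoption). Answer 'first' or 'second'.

First date → JDN 2471414; second date → JDN 2471612.
JDN 2471414 < JDN 2471612, so the first date is earlier.

first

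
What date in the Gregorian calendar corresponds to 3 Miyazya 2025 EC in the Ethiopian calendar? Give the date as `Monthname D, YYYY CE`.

April 11, 2033 CE

Julian Day Number of the source date = 2463699.
Converting JDN 2463699 to the Gregorian calendar gives 11 April 2033 CE.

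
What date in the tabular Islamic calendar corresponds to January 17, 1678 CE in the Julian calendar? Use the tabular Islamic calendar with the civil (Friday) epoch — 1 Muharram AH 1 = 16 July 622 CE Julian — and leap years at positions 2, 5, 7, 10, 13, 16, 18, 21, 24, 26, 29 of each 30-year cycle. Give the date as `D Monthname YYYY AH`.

3 Dhu al-Hijjah 1088 AH

The source date corresponds to 27 January 1678 in the Gregorian calendar (JDN 2333964).
That day falls on 3 Dhu al-Hijjah 1088 AH in the tabular Islamic calendar.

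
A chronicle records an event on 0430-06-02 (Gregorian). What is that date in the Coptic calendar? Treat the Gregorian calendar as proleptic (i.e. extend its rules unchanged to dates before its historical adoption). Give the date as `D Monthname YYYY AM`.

7 Paoni 146 AM

Julian Day Number of the source date = 1878267.
Converting JDN 1878267 to the Coptic calendar gives 7 Paoni 146 AM.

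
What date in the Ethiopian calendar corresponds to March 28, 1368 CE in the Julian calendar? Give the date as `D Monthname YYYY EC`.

2 Miyazya 1360 EC

The source date corresponds to 5 April 1368 in the proleptic Gregorian calendar (JDN 2220807).
That day falls on 2 Miyazya 1360 EC in the Ethiopian calendar.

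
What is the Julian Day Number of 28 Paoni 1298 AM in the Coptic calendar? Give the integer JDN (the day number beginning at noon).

Equivalently 2 July 1582 (Gregorian).
JDN 2299161 is 15 October 1582 CE (Gregorian); the target day is −105 days from there, so JDN = 2299056.

2299056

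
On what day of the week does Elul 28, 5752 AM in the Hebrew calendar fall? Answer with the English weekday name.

Equivalently 26 September 1992 Gregorian, JDN 2448892.
JDN 2448892 mod 7 = 5, and JDN 0 was a Monday, so this is a Saturday.

Saturday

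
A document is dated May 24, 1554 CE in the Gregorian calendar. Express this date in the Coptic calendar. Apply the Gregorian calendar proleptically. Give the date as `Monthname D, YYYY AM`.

Both dates share Julian Day Number 2288790; in the Coptic calendar that is 19 Pashons 1270 AM.

Pashons 19, 1270 AM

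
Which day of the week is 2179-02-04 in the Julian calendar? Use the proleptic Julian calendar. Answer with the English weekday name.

In the Gregorian calendar this is 18 February 2179 (JDN 2516972).
Since JDN mod 7 = 3 (0 = Monday), the day is Thursday.

Thursday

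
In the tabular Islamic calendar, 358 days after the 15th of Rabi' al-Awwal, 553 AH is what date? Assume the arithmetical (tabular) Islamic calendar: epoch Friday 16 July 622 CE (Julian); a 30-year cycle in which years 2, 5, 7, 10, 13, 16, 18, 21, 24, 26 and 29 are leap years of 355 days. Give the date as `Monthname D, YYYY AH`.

Counting 358 days forward from JDN 2144123 reaches JDN 2144481, which is Rabi' al-Awwal 18, 554 AH.

Rabi' al-Awwal 18, 554 AH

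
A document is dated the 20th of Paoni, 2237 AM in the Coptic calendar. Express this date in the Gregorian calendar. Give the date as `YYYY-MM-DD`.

2521-07-01

Both dates share Julian Day Number 2642018; in the Gregorian calendar that is 1 July 2521 CE.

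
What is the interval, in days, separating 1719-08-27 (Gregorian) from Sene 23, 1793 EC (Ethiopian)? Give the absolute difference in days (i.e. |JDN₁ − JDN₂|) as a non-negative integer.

29891

First date → JDN 2349150; second date → JDN 2379041.
The interval is |2349150 − 2379041| = 29891 days.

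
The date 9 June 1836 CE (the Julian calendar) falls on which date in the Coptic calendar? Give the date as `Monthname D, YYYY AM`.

Julian Day Number of the source date = 2391817.
Converting JDN 2391817 to the Coptic calendar gives 15 Paoni 1552 AM.

Paoni 15, 1552 AM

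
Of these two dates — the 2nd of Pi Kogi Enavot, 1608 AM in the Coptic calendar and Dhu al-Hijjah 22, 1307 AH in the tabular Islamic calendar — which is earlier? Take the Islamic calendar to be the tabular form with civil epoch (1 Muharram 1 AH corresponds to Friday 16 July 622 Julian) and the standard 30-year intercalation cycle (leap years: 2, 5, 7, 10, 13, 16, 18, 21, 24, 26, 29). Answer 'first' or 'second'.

The two dates have Julian Day Numbers 2412348 and 2411589 respectively.
Since 2411589 < 2412348, the second date comes first.

second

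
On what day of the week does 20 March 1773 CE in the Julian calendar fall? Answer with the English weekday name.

Wednesday

Equivalently 31 March 1773 Gregorian, JDN 2368725.
2368725 ≡ 2 (mod 7); counting from Monday = 0 gives Wednesday.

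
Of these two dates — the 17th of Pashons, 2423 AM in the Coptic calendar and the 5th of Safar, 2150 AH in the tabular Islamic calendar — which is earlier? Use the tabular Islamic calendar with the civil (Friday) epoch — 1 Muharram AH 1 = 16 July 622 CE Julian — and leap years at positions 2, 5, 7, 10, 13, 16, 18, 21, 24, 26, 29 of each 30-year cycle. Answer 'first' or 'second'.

Converting both to JDN: 2709921 vs 2710008; the smaller is the first.

first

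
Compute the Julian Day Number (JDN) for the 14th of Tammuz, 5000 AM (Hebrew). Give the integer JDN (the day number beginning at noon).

2174154

In the proleptic Gregorian calendar the same day is 12 July 1240.
JDN 2400001 is 17 November 1858 CE (Gregorian), MJD 0; the target day is −225847 days from there, so JDN = 2174154.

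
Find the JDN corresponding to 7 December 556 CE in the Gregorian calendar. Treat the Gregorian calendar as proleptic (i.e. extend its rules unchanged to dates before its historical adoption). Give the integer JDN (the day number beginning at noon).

JDN 2451545 is 1 January 2000 CE (Gregorian); the target day is −527069 days from there, so JDN = 1924476.

1924476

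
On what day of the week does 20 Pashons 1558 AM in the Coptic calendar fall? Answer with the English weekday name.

Equivalently 27 May 1842 Gregorian, JDN 2393983.
2393983 ≡ 4 (mod 7); counting from Monday = 0 gives Friday.

Friday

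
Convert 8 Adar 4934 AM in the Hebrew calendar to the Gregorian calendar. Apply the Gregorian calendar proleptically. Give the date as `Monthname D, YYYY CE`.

Both dates share Julian Day Number 2149903; in the Gregorian calendar that is 18 February 1174 CE.

February 18, 1174 CE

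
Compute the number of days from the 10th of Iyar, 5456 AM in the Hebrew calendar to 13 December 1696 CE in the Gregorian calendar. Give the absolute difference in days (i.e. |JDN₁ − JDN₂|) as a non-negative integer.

215

JDN of the first date = 2340644.
JDN of the second date = 2340859.
|2340859 − 2340644| = 215.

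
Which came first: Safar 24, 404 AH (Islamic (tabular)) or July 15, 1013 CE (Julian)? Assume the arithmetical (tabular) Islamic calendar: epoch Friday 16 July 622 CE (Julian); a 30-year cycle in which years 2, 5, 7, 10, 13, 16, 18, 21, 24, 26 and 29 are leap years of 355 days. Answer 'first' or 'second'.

second

First date → JDN 2091303; second date → JDN 2091252.
JDN 2091252 < JDN 2091303, so the second date is earlier.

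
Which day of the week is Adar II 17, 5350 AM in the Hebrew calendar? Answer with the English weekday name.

Equivalently 23 March 1590 Gregorian, JDN 2301877.
2301877 ≡ 4 (mod 7); counting from Monday = 0 gives Friday.

Friday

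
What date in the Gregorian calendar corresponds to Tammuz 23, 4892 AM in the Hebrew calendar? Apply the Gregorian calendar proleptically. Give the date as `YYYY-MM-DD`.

Julian Day Number of the source date = 2134710.
Converting JDN 2134710 to the Gregorian calendar gives 15 July 1132 CE.

1132-07-15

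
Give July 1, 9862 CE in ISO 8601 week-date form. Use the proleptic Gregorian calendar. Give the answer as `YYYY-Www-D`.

The weekday is Tuesday (ISO weekday 2).
That Tuesday belongs to ISO week 27 of ISO year 9862.

9862-W27-2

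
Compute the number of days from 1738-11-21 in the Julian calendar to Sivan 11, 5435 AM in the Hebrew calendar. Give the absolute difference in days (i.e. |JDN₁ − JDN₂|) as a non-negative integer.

23190

First date → JDN 2356187; second date → JDN 2332997.
The interval is |2356187 − 2332997| = 23190 days.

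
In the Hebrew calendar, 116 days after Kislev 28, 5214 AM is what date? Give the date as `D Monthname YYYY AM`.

25 Adar II 5214 AM

Counting 116 days forward from JDN 2252099 reaches JDN 2252215, which is 25 Adar II 5214 AM.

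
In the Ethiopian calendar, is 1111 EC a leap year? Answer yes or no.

yes

1111 mod 4 = 3; in the Ethiopian calendar a year is leap when year mod 4 = 3, so it is a leap year.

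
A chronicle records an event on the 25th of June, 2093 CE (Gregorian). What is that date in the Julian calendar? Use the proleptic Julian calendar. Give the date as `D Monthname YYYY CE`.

At this point the Julian calendar is 13 days behind the Gregorian.
25 June 2093 Gregorian − 13 days → 12 June 2093 Julian.

12 June 2093 CE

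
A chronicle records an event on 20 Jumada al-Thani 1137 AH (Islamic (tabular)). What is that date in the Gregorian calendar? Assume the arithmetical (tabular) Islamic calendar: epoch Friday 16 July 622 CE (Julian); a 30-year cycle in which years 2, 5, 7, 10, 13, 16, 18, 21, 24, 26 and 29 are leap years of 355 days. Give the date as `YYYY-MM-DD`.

1725-03-06

Both dates share Julian Day Number 2351168; in the Gregorian calendar that is 6 March 1725 CE.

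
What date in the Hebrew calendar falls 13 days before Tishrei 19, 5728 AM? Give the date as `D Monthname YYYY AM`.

6 Tishrei 5728 AM

JDN of Tishrei 19, 5728 AM = 2439787.
2439787 − 13 = 2439774.
JDN 2439774 in the Hebrew calendar is 6 Tishrei 5728 AM.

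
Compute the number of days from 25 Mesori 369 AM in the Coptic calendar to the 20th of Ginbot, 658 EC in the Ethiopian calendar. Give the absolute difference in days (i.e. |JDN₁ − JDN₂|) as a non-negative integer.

4653

JDN of the first date = 1959796.
JDN of the second date = 1964449.
|1964449 − 1959796| = 4653.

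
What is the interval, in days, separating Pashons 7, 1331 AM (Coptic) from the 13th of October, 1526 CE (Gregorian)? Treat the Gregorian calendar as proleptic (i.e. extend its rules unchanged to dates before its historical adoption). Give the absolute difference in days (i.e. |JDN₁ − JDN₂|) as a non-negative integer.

32353

First date → JDN 2311058; second date → JDN 2278705.
The interval is |2311058 − 2278705| = 32353 days.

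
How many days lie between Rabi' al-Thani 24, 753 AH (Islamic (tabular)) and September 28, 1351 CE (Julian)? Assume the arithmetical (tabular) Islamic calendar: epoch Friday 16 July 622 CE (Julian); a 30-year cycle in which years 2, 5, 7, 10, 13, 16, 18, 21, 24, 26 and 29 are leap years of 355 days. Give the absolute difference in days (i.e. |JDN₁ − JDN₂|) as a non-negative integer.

255

JDN of the first date = 2215036.
JDN of the second date = 2214781.
|2214781 − 2215036| = 255.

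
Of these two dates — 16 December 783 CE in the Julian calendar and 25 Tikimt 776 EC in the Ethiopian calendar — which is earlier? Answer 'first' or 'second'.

First date → JDN 2007398; second date → JDN 2007344.
JDN 2007344 < JDN 2007398, so the second date is earlier.

second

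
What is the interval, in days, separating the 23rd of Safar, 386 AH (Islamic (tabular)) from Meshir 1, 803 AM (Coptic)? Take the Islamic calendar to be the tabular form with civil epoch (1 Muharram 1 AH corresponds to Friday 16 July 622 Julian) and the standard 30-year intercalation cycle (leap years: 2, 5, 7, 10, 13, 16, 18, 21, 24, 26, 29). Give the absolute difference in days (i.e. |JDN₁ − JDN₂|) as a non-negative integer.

33187

JDN of the first date = 2084923.
JDN of the second date = 2118110.
|2118110 − 2084923| = 33187.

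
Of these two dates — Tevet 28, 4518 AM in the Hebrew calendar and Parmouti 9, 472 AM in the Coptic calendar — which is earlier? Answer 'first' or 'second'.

second

Converting both to JDN: 1997931 vs 1997281; the smaller is the second.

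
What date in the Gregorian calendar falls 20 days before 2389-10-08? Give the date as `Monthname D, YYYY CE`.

Counting 20 days back from JDN 2593905 reaches JDN 2593885, which is September 18, 2389 CE.

September 18, 2389 CE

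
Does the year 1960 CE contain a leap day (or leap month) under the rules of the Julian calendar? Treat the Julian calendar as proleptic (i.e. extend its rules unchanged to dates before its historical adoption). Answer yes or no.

1960 mod 4 = 0, so it is a leap year in the Julian calendar.

yes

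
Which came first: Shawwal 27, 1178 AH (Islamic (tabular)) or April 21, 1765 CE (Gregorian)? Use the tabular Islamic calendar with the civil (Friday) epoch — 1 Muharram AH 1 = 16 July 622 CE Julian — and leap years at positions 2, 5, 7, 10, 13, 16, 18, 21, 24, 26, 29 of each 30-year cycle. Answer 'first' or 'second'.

first

The two dates have Julian Day Numbers 2365822 and 2365824 respectively.
Since 2365822 < 2365824, the first date comes first.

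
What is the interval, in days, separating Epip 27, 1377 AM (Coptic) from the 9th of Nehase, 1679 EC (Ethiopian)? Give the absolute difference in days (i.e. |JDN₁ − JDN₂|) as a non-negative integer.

9508

First date → JDN 2327940; second date → JDN 2337448.
The interval is |2327940 − 2337448| = 9508 days.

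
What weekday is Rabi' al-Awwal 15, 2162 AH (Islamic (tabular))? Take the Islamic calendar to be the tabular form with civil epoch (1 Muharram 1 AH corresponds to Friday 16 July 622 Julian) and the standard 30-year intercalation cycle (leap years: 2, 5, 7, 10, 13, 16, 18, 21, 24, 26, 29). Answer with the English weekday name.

Monday

In the Gregorian calendar this is 26 May 2719 (JDN 2714299).
2714299 ≡ 0 (mod 7); counting from Monday = 0 gives Monday.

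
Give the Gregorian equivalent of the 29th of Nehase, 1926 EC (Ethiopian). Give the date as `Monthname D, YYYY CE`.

September 4, 1934 CE

Both dates share Julian Day Number 2427685; in the Gregorian calendar that is 4 September 1934 CE.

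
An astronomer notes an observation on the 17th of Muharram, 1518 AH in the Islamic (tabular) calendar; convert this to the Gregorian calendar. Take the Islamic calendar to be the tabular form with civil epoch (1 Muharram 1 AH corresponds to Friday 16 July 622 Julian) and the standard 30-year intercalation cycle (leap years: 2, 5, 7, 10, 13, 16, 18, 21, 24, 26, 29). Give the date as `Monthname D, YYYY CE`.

Both dates share Julian Day Number 2486030; in the Gregorian calendar that is 1 June 2094 CE.

June 1, 2094 CE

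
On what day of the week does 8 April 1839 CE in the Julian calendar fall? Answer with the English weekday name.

This is JDN 2392850 (20 April 1839 Gregorian).
2392850 ≡ 5 (mod 7); counting from Monday = 0 gives Saturday.

Saturday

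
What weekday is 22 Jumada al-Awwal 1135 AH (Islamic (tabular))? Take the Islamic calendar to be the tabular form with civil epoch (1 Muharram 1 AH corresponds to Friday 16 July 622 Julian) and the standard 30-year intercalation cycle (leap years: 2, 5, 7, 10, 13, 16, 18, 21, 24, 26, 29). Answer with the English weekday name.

Sunday

This is JDN 2350431 (28 February 1723 Gregorian).
Since JDN mod 7 = 6 (0 = Monday), the day is Sunday.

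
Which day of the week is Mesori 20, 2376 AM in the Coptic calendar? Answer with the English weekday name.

Friday

This is JDN 2692848 (31 August 2660 Gregorian).
Since JDN mod 7 = 4 (0 = Monday), the day is Friday.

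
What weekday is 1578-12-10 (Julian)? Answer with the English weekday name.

In the proleptic Gregorian calendar this is 20 December 1578 (JDN 2297766).
2297766 ≡ 2 (mod 7); counting from Monday = 0 gives Wednesday.

Wednesday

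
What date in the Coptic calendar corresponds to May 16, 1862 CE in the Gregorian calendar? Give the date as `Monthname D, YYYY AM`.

Pashons 9, 1578 AM

Julian Day Number of the source date = 2401277.
Converting JDN 2401277 to the Coptic calendar gives 9 Pashons 1578 AM.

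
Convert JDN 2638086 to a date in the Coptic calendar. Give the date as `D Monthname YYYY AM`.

11 Thout 2227 AM

JDN 2638086 is 25 September 2510 in the Gregorian calendar.
In the Coptic calendar that day is 11 Thout 2227 AM.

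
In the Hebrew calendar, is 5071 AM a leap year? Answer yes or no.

yes

Hebrew year 5071 is year 17 of its 19-year Metonic cycle; leap years are at positions 3, 6, 8, 11, 14, 17, 19, so it is a leap year (13 months).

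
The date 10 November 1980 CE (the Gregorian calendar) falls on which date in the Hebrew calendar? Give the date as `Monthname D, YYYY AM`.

Both dates share Julian Day Number 2444554; in the Hebrew calendar that is 2 Kislev 5741 AM.

Kislev 2, 5741 AM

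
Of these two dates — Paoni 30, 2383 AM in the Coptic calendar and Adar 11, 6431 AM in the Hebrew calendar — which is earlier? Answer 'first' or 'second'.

first

Converting both to JDN: 2695354 vs 2696695; the smaller is the first.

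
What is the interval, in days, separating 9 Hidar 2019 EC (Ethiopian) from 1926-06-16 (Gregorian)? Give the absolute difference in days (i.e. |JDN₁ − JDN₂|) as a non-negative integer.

36680

JDN of the first date = 2461363.
JDN of the second date = 2424683.
|2424683 − 2461363| = 36680.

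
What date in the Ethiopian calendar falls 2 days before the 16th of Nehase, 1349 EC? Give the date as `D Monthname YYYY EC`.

Counting 2 days back from JDN 2216923 reaches JDN 2216921, which is 14 Nehase 1349 EC.

14 Nehase 1349 EC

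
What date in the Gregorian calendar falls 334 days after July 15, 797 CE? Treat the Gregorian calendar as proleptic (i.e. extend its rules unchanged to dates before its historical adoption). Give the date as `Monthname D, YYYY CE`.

June 14, 798 CE

The starting date is JDN 2012354; 2012354 + 334 = 2012688.
JDN 2012688 corresponds to June 14, 798 CE.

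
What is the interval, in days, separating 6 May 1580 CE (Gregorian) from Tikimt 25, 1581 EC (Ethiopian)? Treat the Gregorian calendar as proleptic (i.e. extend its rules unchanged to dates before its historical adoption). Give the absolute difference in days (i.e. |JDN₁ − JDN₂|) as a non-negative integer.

First date → JDN 2298269; second date → JDN 2301370.
The interval is |2298269 − 2301370| = 3101 days.

3101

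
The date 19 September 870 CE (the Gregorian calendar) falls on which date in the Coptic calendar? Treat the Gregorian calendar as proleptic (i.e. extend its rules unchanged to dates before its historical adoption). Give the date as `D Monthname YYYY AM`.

18 Thout 587 AM

Julian Day Number of the source date = 2039083.
Converting JDN 2039083 to the Coptic calendar gives 18 Thout 587 AM.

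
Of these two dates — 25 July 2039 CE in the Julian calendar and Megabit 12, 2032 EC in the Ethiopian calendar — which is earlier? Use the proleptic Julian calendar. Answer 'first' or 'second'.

First date → JDN 2466008; second date → JDN 2466235.
JDN 2466008 < JDN 2466235, so the first date is earlier.

first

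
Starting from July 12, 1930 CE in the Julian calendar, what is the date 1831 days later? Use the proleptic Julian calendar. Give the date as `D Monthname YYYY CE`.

17 July 1935 CE

Counting 1831 days forward from JDN 2426183 reaches JDN 2428014, which is 17 July 1935 CE.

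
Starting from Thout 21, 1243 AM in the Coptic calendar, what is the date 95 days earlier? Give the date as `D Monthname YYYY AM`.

The starting date is JDN 2278690; 2278690 − 95 = 2278595.
JDN 2278595 corresponds to 21 Paoni 1242 AM.

21 Paoni 1242 AM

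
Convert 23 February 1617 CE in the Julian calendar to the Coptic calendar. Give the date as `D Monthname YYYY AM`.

Both dates share Julian Day Number 2311721; in the Coptic calendar that is 29 Meshir 1333 AM.

29 Meshir 1333 AM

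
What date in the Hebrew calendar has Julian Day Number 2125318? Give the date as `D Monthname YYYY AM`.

21 Cheshvan 4867 AM

JDN 2125318 is 28 October 1106 in the proleptic Gregorian calendar.
In the Hebrew calendar that day is 21 Cheshvan 4867 AM.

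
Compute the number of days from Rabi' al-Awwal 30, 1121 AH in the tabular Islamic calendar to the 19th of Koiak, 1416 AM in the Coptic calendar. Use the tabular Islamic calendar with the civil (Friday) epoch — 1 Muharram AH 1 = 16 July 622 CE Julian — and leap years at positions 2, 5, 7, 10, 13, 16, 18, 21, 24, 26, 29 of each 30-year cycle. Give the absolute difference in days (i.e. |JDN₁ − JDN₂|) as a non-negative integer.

3452

First date → JDN 2345419; second date → JDN 2341967.
The interval is |2345419 − 2341967| = 3452 days.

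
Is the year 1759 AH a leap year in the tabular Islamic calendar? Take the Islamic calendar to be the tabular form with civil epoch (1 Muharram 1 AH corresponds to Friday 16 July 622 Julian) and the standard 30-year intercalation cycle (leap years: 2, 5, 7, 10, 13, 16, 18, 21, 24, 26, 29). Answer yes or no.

Year 1759 AH is year 19 of its 30-year cycle; leap positions are 2, 5, 7, 10, 13, 16, 18, 21, 24, 26, 29, so it is a common year (354 days).

no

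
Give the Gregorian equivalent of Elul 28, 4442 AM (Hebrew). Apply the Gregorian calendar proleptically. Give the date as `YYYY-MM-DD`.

0682-09-09

Julian Day Number of the source date = 1970407.
Converting JDN 1970407 to the Gregorian calendar gives 9 September 682 CE.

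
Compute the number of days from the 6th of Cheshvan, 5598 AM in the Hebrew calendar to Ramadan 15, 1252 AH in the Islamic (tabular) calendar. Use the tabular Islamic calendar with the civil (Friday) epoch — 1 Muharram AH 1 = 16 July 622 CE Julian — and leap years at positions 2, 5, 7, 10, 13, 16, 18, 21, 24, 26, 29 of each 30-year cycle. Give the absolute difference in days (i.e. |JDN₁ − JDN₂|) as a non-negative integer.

First date → JDN 2392318; second date → JDN 2392003.
The interval is |2392318 − 2392003| = 315 days.

315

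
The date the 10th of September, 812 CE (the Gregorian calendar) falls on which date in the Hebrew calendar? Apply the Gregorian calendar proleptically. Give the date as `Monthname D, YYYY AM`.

Both dates share Julian Day Number 2017890; in the Hebrew calendar that is 25 Elul 4572 AM.

Elul 25, 4572 AM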